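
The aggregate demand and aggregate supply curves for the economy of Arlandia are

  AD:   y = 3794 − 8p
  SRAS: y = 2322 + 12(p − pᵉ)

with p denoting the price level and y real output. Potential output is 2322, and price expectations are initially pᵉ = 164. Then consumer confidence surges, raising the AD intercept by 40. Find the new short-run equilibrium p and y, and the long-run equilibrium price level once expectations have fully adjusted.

AD shifts right: new AD is y = 3834 − 8p. With pᵉ = 164, SRAS is y = 354 + 12p.
Short run: 3834 − 8p = 354 + 12p gives 3480 = 20p, so p = 174 and y = 3834 − 8·174 = 2442.
y = 2442 is above potential 2322; expectations adjust and SRAS shifts left until y = 2322.
Long run: on the new AD curve, 2322 = 3834 − 8p gives p = 189.

Short run: p = 174, y = 2442. Long run: p = 189.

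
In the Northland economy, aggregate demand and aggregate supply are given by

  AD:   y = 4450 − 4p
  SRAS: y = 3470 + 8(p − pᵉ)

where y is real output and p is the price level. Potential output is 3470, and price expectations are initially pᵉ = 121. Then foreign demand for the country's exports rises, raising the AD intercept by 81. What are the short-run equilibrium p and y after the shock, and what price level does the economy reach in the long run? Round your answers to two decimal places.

AD shifts right: new AD is y = 4531 − 4p. With pᵉ = 121, SRAS is y = 2502 + 8p.
Short run: 4531 − 4p = 2502 + 8p gives 2029 = 12p, so p = 169.08 and y = 4531 − 4p = 3854.67.
y = 3854.67 is above potential 3470; expectations adjust and SRAS shifts left until y = 3470.
Long run: on the new AD curve, 3470 = 4531 − 4p gives p = 265.25.

Short run: p = 169.08, y = 3854.67. Long run: p = 265.25.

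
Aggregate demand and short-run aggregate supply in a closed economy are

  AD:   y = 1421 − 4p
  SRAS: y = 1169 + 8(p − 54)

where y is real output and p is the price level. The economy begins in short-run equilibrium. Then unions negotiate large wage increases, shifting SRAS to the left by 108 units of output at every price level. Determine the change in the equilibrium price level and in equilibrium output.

This is a negative supply shock: SRAS shifts left.
New SRAS: y = 629 + 8p.
Set AD = SRAS: 1421 − 4p = 629 + 8p, so 792 = 12p and p = 66.
y = 1421 − 4·66 = 1157.
Initially p = 57, y = 1193, so Δp = +9 and Δy = -36.

Δp = +9, Δy = -36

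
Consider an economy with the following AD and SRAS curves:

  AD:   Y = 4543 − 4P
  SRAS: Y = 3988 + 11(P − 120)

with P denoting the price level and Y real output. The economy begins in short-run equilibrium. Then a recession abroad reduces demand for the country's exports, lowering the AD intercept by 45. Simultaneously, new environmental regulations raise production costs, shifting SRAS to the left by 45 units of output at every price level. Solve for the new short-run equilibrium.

After both shocks: AD is Y = 4498 − 4P and SRAS is Y = 2623 + 11P.
Setting them equal: 1875 = 15P, so P = 125.
Y = 4498 − 4·125 = 3998.

P = 125, Y = 3998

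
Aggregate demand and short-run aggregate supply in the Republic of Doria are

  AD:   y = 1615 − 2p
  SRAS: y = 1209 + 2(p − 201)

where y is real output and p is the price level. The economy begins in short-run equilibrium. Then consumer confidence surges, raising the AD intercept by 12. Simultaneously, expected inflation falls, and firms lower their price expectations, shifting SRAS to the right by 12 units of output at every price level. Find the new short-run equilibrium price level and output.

p = 202, y = 1223

After both shocks: AD is y = 1627 − 2p and SRAS is y = 819 + 2p.
Setting them equal: 808 = 4p, so p = 202.
y = 1627 − 2·202 = 1223.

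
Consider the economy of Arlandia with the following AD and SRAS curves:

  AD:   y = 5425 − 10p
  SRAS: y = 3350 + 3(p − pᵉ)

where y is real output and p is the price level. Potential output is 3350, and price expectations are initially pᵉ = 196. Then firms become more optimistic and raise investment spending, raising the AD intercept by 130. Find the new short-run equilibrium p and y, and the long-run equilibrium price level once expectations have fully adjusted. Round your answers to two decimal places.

AD shifts right: new AD is y = 5555 − 10p. With pᵉ = 196, SRAS is y = 2762 + 3p.
Short run: 5555 − 10p = 2762 + 3p gives 2793 = 13p, so p = 214.85 and y = 5555 − 10p = 3406.54.
y = 3406.54 is above potential 3350; expectations adjust and SRAS shifts left until y = 3350.
Long run: on the new AD curve, 3350 = 5555 − 10p gives p = 220.50.

Short run: p = 214.85, y = 3406.54. Long run: p = 220.50.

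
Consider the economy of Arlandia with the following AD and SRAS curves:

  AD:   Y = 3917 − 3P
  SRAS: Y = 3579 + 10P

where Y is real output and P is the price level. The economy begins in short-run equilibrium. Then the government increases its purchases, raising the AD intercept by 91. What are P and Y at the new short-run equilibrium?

P = 33, Y = 3909

This is a positive demand shock: AD shifts right.
New AD: Y = 4008 − 3P.
Set AD = SRAS: 4008 − 3P = 3579 + 10P, so 429 = 13P and P = 33.
Y = 4008 − 3·33 = 3909.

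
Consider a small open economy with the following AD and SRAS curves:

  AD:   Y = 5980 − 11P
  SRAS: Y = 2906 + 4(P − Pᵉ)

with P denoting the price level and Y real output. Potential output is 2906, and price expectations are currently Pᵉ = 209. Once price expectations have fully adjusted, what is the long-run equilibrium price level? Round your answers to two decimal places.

Long-run P = 279.45

Short run: with Pᵉ = 209, SRAS is Y = 2070 + 4P. Setting AD = SRAS gives 3910 = 15P, so P = 260.67 and Y = 5980 − 11P = 3112.67.
Output 3112.67 is above potential 2906, so over time expected prices rise and SRAS shifts left until Y returns to 2906.
Long run: Y = 2906 on the AD curve gives 2906 = 5980 − 11P, so P = 279.45.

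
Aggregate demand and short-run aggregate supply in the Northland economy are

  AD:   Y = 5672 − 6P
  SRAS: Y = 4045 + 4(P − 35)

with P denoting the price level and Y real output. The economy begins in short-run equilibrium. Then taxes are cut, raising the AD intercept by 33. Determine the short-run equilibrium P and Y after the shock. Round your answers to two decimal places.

This is a positive demand shock: AD shifts right.
New AD: Y = 5705 − 6P.
SRAS can be written Y = 3905 + 4P.
Set AD = SRAS: 5705 − 6P = 3905 + 4P, so 1800 = 10P and P = 180.00.
Substituting into AD, Y = 4625.00.

P = 180.00, Y = 4625.00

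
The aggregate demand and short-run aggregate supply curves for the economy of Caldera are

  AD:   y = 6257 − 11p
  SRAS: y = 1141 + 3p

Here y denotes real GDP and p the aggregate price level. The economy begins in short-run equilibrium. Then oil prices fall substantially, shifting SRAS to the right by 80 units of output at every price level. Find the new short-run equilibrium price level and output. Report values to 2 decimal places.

This is a positive supply shock: SRAS shifts right.
New SRAS: y = 1221 + 3p.
Set AD = SRAS: 6257 − 11p = 1221 + 3p, so 5036 = 14p and p = 359.71.
Substituting into AD, y = 2300.14.

p = 359.71, y = 2300.14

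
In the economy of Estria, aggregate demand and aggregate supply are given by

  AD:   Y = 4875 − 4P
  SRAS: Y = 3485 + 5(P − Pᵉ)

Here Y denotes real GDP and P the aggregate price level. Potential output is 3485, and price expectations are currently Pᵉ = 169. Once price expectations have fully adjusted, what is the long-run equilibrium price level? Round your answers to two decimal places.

Short run: with Pᵉ = 169, SRAS is Y = 2640 + 5P. Setting AD = SRAS gives 2235 = 9P, so P = 248.33 and Y = 4875 − 4P = 3881.67.
Output 3881.67 is above potential 3485, so over time expected prices rise and SRAS shifts left until Y returns to 3485.
Long run: Y = 3485 on the AD curve gives 3485 = 4875 − 4P, so P = 347.50.

Long-run P = 347.50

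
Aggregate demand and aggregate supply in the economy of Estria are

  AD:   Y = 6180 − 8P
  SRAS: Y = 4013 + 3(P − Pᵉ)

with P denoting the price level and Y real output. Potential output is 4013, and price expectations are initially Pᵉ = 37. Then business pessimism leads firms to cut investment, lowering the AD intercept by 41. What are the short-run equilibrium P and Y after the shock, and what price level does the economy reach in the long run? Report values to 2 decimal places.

AD shifts left: new AD is Y = 6139 − 8P. With Pᵉ = 37, SRAS is Y = 3902 + 3P.
Short run: 6139 − 8P = 3902 + 3P gives 2237 = 11P, so P = 203.36 and Y = 6139 − 8P = 4512.09.
Y = 4512.09 is above potential 4013; expectations adjust and SRAS shifts left until Y = 4013.
Long run: on the new AD curve, 4013 = 6139 − 8P gives P = 265.75.

Short run: P = 203.36, Y = 4512.09. Long run: P = 265.75.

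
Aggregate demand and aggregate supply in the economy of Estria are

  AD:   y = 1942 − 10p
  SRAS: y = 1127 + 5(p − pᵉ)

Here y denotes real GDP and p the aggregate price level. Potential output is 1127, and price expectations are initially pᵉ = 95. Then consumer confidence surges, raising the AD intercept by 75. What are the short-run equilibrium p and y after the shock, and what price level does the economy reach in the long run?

AD shifts right: new AD is y = 2017 − 10p. With pᵉ = 95, SRAS is y = 652 + 5p.
Short run: 2017 − 10p = 652 + 5p gives 1365 = 15p, so p = 91 and y = 2017 − 10·91 = 1107.
y = 1107 is below potential 1127; expectations adjust and SRAS shifts right until y = 1127.
Long run: on the new AD curve, 1127 = 2017 − 10p gives p = 89.

Short run: p = 91, y = 1107. Long run: p = 89.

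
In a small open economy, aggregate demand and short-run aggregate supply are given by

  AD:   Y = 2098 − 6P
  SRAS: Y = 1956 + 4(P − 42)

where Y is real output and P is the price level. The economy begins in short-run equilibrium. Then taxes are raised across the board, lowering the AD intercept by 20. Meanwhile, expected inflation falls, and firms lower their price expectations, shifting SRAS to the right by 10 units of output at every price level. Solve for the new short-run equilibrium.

After both shocks: AD is Y = 2078 − 6P and SRAS is Y = 1798 + 4P.
Setting them equal: 280 = 10P, so P = 28.
Y = 2078 − 6·28 = 1910.

P = 28, Y = 1910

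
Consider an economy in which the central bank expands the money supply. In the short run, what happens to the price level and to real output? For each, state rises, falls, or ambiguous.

Price level: rises; output: rises

This is a positive demand shock: AD shifts right.
Moving along the upward-sloping SRAS curve, P rises and Y rises.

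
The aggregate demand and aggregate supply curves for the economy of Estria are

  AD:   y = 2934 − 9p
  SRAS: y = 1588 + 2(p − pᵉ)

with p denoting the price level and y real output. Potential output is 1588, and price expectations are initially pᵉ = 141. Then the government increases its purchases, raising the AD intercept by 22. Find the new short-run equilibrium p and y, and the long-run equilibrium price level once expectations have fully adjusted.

AD shifts right: new AD is y = 2956 − 9p. With pᵉ = 141, SRAS is y = 1306 + 2p.
Short run: 2956 − 9p = 1306 + 2p gives 1650 = 11p, so p = 150 and y = 2956 − 9·150 = 1606.
y = 1606 is above potential 1588; expectations adjust and SRAS shifts left until y = 1588.
Long run: on the new AD curve, 1588 = 2956 − 9p gives p = 152.

Short run: p = 150, y = 1606. Long run: p = 152.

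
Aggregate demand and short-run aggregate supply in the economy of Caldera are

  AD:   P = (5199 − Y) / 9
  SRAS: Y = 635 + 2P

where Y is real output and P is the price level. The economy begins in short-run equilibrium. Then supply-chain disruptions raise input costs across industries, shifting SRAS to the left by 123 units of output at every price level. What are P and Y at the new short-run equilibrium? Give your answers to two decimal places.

P = 426.09, Y = 1364.18

This is a negative supply shock: SRAS shifts left.
New SRAS: Y = 512 + 2P.
Set AD = SRAS: 5199 − 9P = 512 + 2P, so 4687 = 11P and P = 426.09.
Substituting into AD, Y = 1364.18.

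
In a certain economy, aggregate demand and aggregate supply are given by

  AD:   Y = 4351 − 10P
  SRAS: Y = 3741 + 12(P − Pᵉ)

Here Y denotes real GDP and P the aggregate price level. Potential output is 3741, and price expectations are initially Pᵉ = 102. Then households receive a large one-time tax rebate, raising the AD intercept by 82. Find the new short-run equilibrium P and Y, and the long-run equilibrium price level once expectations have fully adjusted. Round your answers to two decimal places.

Short run: P = 87.09, Y = 3562.09. Long run: P = 69.20.

AD shifts right: new AD is Y = 4433 − 10P. With Pᵉ = 102, SRAS is Y = 2517 + 12P.
Short run: 4433 − 10P = 2517 + 12P gives 1916 = 22P, so P = 87.09 and Y = 4433 − 10P = 3562.09.
Y = 3562.09 is below potential 3741; expectations adjust and SRAS shifts right until Y = 3741.
Long run: on the new AD curve, 3741 = 4433 − 10P gives P = 69.20.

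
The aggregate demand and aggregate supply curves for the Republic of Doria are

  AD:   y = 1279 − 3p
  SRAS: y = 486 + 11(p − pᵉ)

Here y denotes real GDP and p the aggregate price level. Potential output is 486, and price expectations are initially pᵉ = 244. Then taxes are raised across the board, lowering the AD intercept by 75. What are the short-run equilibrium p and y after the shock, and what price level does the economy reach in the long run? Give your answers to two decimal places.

Short run: p = 243.00, y = 475.00. Long run: p = 239.33.

AD shifts left: new AD is y = 1204 − 3p. With pᵉ = 244, SRAS is y = 11p − 2198.
Short run: 1204 − 3p = 11p − 2198 gives 3402 = 14p, so p = 243.00 and y = 1204 − 3p = 475.00.
y = 475.00 is below potential 486; expectations adjust and SRAS shifts right until y = 486.
Long run: on the new AD curve, 486 = 1204 − 3p gives p = 239.33.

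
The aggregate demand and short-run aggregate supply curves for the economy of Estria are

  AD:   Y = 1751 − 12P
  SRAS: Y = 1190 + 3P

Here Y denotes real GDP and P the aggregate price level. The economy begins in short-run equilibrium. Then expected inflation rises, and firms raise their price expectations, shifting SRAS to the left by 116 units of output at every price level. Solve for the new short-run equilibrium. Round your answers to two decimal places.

This is a negative supply shock: SRAS shifts left.
New SRAS: Y = 1074 + 3P.
Set AD = SRAS: 1751 − 12P = 1074 + 3P, so 677 = 15P and P = 45.13.
Substituting into AD, Y = 1209.40.

P = 45.13, Y = 1209.40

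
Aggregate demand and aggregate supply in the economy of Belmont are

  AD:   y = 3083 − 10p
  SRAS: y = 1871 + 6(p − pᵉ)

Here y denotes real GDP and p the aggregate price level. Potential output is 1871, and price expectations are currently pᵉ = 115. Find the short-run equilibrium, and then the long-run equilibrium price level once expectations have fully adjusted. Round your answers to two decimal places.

Short run: p = 118.88, y = 1894.25. Long run: p = 121.20.

Short run: with pᵉ = 115, SRAS is y = 1181 + 6p. Setting AD = SRAS gives 1902 = 16p, so p = 118.88 and y = 3083 − 10p = 1894.25.
Output 1894.25 is above potential 1871, so over time expected prices rise and SRAS shifts left until y returns to 1871.
Long run: y = 1871 on the AD curve gives 1871 = 3083 − 10p, so p = 121.20.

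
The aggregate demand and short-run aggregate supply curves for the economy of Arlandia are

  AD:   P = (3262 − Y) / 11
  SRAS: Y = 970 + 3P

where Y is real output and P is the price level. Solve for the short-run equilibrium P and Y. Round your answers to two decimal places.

P = 163.71, Y = 1461.14

Rearrange AD to Y = 3262 − 11P.
Set AD = SRAS: 3262 − 11P = 970 + 3P, so 2292 = 14P and P = 163.71.
Substituting into AD, Y = 3262 − 11P = 1461.14.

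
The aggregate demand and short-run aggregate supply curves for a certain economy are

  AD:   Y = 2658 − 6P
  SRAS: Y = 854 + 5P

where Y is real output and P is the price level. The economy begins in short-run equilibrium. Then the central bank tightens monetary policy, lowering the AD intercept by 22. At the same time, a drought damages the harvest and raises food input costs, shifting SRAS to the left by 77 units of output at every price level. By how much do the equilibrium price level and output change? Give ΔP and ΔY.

ΔP = +5, ΔY = -52

After both shocks: AD is Y = 2636 − 6P and SRAS is Y = 777 + 5P.
Setting them equal: 1859 = 11P, so P = 169.
Y = 2636 − 6·169 = 1622.
Initially P = 164, Y = 1674, so ΔP = +5 and ΔY = -52.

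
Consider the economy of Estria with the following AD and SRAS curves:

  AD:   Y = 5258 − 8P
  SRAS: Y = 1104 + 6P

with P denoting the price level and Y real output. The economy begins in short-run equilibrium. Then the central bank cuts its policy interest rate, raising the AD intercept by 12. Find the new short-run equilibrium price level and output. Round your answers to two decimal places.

This is a positive demand shock: AD shifts right.
New AD: Y = 5270 − 8P.
Set AD = SRAS: 5270 − 8P = 1104 + 6P, so 4166 = 14P and P = 297.57.
Substituting into AD, Y = 2889.43.

P = 297.57, Y = 2889.43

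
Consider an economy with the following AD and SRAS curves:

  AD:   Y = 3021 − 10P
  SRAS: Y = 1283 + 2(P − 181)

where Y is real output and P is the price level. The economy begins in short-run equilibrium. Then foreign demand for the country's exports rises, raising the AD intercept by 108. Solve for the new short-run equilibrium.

P = 184, Y = 1289

This is a positive demand shock: AD shifts right.
New AD: Y = 3129 − 10P.
SRAS can be written Y = 921 + 2P.
Set AD = SRAS: 3129 − 10P = 921 + 2P, so 2208 = 12P and P = 184.
Y = 3129 − 10·184 = 1289.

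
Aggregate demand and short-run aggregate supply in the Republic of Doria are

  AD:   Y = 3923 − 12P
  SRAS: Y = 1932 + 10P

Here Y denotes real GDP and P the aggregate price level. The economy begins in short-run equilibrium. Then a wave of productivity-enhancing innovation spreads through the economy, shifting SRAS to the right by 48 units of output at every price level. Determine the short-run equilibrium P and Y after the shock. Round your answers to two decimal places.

This is a positive supply shock: SRAS shifts right.
New SRAS: Y = 1980 + 10P.
Set AD = SRAS: 3923 − 12P = 1980 + 10P, so 1943 = 22P and P = 88.32.
Substituting into AD, Y = 2863.18.

P = 88.32, Y = 2863.18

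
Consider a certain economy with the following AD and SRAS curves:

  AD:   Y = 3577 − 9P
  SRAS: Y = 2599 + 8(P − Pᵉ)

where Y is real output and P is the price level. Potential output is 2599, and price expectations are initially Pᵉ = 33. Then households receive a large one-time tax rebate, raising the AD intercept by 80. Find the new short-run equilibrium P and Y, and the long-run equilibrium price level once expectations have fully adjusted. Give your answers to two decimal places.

AD shifts right: new AD is Y = 3657 − 9P. With Pᵉ = 33, SRAS is Y = 2335 + 8P.
Short run: 3657 − 9P = 2335 + 8P gives 1322 = 17P, so P = 77.76 and Y = 3657 − 9P = 2957.12.
Y = 2957.12 is above potential 2599; expectations adjust and SRAS shifts left until Y = 2599.
Long run: on the new AD curve, 2599 = 3657 − 9P gives P = 117.56.

Short run: P = 77.76, Y = 2957.12. Long run: P = 117.56.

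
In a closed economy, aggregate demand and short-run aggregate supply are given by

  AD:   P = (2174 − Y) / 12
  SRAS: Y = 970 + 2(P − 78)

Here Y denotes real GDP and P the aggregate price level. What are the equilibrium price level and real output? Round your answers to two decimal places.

P = 97.14, Y = 1008.29

Write SRAS as Y = 970 + 2P − 156 = 814 + 2P.
Rearrange AD to Y = 2174 − 12P.
Set AD = SRAS: 2174 − 12P = 814 + 2P, so 1360 = 14P and P = 97.14.
Substituting into AD, Y = 2174 − 12P = 1008.29.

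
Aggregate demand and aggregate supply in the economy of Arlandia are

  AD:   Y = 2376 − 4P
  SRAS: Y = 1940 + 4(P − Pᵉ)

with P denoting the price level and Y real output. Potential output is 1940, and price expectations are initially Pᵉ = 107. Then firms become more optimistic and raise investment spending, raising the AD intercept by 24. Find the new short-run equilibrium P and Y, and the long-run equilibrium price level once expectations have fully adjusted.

AD shifts right: new AD is Y = 2400 − 4P. With Pᵉ = 107, SRAS is Y = 1512 + 4P.
Short run: 2400 − 4P = 1512 + 4P gives 888 = 8P, so P = 111 and Y = 2400 − 4·111 = 1956.
Y = 1956 is above potential 1940; expectations adjust and SRAS shifts left until Y = 1940.
Long run: on the new AD curve, 1940 = 2400 − 4P gives P = 115.

Short run: P = 111, Y = 1956. Long run: P = 115.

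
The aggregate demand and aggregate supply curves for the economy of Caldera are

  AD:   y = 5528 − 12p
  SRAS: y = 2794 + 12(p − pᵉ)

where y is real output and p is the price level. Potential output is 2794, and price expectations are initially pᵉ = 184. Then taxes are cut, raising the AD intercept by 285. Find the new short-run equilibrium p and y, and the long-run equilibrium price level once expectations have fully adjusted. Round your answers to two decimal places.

AD shifts right: new AD is y = 5813 − 12p. With pᵉ = 184, SRAS is y = 586 + 12p.
Short run: 5813 − 12p = 586 + 12p gives 5227 = 24p, so p = 217.79 and y = 5813 − 12p = 3199.50.
y = 3199.50 is above potential 2794; expectations adjust and SRAS shifts left until y = 2794.
Long run: on the new AD curve, 2794 = 5813 − 12p gives p = 251.58.

Short run: p = 217.79, y = 3199.50. Long run: p = 251.58.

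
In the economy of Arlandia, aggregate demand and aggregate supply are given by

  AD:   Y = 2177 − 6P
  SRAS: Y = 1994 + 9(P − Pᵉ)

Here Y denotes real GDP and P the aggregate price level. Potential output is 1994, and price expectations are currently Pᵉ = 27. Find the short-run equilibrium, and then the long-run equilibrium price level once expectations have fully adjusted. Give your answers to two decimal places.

Short run: with Pᵉ = 27, SRAS is Y = 1751 + 9P. Setting AD = SRAS gives 426 = 15P, so P = 28.40 and Y = 2177 − 6P = 2006.60.
Output 2006.60 is above potential 1994, so over time expected prices rise and SRAS shifts left until Y returns to 1994.
Long run: Y = 1994 on the AD curve gives 1994 = 2177 − 6P, so P = 30.50.

Short run: P = 28.40, Y = 2006.60. Long run: P = 30.50.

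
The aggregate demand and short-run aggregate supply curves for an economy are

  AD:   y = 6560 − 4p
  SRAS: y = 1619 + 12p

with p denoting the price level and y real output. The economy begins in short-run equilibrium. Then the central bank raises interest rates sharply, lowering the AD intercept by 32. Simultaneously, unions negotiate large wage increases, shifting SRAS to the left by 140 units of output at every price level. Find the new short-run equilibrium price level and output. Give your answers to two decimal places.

After both shocks: AD is y = 6528 − 4p and SRAS is y = 1479 + 12p.
Setting them equal: 5049 = 16p, so p = 315.56.
Substituting into AD, y = 5265.75.

p = 315.56, y = 5265.75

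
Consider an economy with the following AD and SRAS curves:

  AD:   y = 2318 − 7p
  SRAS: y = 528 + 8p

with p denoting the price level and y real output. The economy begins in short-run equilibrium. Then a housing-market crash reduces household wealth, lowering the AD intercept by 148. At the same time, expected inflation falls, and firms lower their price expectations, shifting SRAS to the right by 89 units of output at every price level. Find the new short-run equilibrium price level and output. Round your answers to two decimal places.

After both shocks: AD is y = 2170 − 7p and SRAS is y = 617 + 8p.
Setting them equal: 1553 = 15p, so p = 103.53.
Substituting into AD, y = 1445.27.

p = 103.53, y = 1445.27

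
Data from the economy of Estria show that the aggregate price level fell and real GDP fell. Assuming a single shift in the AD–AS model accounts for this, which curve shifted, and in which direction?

AD shifted left

P fell and Y fell. An AD shift moves P and Y in the same direction; an SRAS shift moves them in opposite directions.
Here P and Y moved in the same direction, so the AD curve shifted.
Since Y fell, AD shifted left.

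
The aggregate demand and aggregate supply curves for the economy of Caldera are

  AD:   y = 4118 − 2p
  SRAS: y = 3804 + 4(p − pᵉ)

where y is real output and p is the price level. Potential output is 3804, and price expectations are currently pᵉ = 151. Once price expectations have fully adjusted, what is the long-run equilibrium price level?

Short run: with pᵉ = 151, SRAS is y = 3200 + 4p. Setting AD = SRAS gives 918 = 6p, so p = 153 and y = 4118 − 2·153 = 3812.
Output 3812 is above potential 3804, so over time expected prices rise and SRAS shifts left until y returns to 3804.
Long run: y = 3804 on the AD curve gives 3804 = 4118 − 2p, so p = 157.

Long-run p = 157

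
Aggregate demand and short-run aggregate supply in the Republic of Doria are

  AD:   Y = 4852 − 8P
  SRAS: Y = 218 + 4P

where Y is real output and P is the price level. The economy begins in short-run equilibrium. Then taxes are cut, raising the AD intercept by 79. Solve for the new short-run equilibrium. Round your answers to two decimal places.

P = 392.75, Y = 1789.00

This is a positive demand shock: AD shifts right.
New AD: Y = 4931 − 8P.
Set AD = SRAS: 4931 − 8P = 218 + 4P, so 4713 = 12P and P = 392.75.
Substituting into AD, Y = 1789.00.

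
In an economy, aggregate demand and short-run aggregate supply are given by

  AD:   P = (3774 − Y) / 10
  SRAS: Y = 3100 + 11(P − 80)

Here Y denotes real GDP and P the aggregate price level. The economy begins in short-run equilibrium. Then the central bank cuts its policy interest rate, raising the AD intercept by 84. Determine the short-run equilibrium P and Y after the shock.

This is a positive demand shock: AD shifts right.
New AD: Y = 3858 − 10P.
SRAS can be written Y = 2220 + 11P.
Set AD = SRAS: 3858 − 10P = 2220 + 11P, so 1638 = 21P and P = 78.
Y = 3858 − 10·78 = 3078.

P = 78, Y = 3078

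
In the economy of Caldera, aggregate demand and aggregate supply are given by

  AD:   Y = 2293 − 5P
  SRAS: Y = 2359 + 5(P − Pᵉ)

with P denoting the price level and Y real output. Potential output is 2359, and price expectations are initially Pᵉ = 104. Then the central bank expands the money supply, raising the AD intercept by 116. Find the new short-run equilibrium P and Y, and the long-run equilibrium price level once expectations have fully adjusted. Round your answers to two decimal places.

Short run: P = 57.00, Y = 2124.00. Long run: P = 10.00.

AD shifts right: new AD is Y = 2409 − 5P. With Pᵉ = 104, SRAS is Y = 1839 + 5P.
Short run: 2409 − 5P = 1839 + 5P gives 570 = 10P, so P = 57.00 and Y = 2409 − 5P = 2124.00.
Y = 2124.00 is below potential 2359; expectations adjust and SRAS shifts right until Y = 2359.
Long run: on the new AD curve, 2359 = 2409 − 5P gives P = 10.00.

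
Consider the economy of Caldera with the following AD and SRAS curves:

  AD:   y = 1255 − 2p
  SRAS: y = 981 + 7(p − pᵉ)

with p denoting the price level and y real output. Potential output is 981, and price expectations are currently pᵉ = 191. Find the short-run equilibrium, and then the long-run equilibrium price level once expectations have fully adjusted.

Short run: with pᵉ = 191, SRAS is y = 7p − 356. Setting AD = SRAS gives 1611 = 9p, so p = 179 and y = 1255 − 2·179 = 897.
Output 897 is below potential 981, so over time expected prices fall and SRAS shifts right until y returns to 981.
Long run: y = 981 on the AD curve gives 981 = 1255 − 2p, so p = 137.

Short run: p = 179, y = 897. Long run: p = 137.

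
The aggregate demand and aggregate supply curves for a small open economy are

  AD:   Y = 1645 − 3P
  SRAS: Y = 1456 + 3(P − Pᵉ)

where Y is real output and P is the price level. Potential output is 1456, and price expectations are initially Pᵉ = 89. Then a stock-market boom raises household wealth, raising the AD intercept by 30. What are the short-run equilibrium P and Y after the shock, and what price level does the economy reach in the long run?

Short run: P = 81, Y = 1432. Long run: P = 73.

AD shifts right: new AD is Y = 1675 − 3P. With Pᵉ = 89, SRAS is Y = 1189 + 3P.
Short run: 1675 − 3P = 1189 + 3P gives 486 = 6P, so P = 81 and Y = 1675 − 3·81 = 1432.
Y = 1432 is below potential 1456; expectations adjust and SRAS shifts right until Y = 1456.
Long run: on the new AD curve, 1456 = 1675 − 3P gives P = 73.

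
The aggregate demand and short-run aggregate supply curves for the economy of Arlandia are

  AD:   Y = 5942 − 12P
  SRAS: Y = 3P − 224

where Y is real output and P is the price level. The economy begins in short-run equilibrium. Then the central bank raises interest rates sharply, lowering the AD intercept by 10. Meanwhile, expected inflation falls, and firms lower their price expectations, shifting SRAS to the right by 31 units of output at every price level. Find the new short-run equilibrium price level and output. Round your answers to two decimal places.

P = 408.33, Y = 1032.00

After both shocks: AD is Y = 5932 − 12P and SRAS is Y = 3P − 193.
Setting them equal: 6125 = 15P, so P = 408.33.
Substituting into AD, Y = 1032.00.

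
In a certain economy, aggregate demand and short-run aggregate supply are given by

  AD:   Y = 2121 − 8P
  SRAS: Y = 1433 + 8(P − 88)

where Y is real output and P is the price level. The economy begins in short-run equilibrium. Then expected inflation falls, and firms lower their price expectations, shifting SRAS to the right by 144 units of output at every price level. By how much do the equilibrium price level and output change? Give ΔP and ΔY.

ΔP = -9, ΔY = +72

This is a positive supply shock: SRAS shifts right.
New SRAS: Y = 873 + 8P.
Set AD = SRAS: 2121 − 8P = 873 + 8P, so 1248 = 16P and P = 78.
Y = 2121 − 8·78 = 1497.
Initially P = 87, Y = 1425, so ΔP = -9 and ΔY = +72.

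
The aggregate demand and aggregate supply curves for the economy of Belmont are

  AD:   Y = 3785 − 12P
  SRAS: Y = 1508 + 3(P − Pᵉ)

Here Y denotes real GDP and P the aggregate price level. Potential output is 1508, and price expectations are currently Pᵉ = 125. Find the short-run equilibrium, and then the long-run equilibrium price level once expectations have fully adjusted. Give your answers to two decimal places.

Short run: with Pᵉ = 125, SRAS is Y = 1133 + 3P. Setting AD = SRAS gives 2652 = 15P, so P = 176.80 and Y = 3785 − 12P = 1663.40.
Output 1663.40 is above potential 1508, so over time expected prices rise and SRAS shifts left until Y returns to 1508.
Long run: Y = 1508 on the AD curve gives 1508 = 3785 − 12P, so P = 189.75.

Short run: P = 176.80, Y = 1663.40. Long run: P = 189.75.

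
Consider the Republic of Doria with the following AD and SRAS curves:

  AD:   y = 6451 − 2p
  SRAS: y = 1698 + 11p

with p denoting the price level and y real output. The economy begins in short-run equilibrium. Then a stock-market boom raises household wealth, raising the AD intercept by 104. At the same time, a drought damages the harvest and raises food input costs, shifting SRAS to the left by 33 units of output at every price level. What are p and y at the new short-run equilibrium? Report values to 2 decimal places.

After both shocks: AD is y = 6555 − 2p and SRAS is y = 1665 + 11p.
Setting them equal: 4890 = 13p, so p = 376.15.
Substituting into AD, y = 5802.69.

p = 376.15, y = 5802.69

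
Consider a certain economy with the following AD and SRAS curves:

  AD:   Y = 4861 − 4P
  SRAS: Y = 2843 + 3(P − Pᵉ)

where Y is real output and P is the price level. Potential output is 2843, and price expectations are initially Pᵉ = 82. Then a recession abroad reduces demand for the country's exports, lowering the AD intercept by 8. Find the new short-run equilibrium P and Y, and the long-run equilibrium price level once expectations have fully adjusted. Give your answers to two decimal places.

Short run: P = 322.29, Y = 3563.86. Long run: P = 502.50.

AD shifts left: new AD is Y = 4853 − 4P. With Pᵉ = 82, SRAS is Y = 2597 + 3P.
Short run: 4853 − 4P = 2597 + 3P gives 2256 = 7P, so P = 322.29 and Y = 4853 − 4P = 3563.86.
Y = 3563.86 is above potential 2843; expectations adjust and SRAS shifts left until Y = 2843.
Long run: on the new AD curve, 2843 = 4853 − 4P gives P = 502.50.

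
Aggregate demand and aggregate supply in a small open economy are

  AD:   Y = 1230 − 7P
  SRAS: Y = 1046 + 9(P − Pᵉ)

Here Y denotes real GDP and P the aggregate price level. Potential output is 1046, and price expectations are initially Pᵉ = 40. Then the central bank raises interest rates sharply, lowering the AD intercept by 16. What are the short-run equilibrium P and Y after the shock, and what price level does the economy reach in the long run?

AD shifts left: new AD is Y = 1214 − 7P. With Pᵉ = 40, SRAS is Y = 686 + 9P.
Short run: 1214 − 7P = 686 + 9P gives 528 = 16P, so P = 33 and Y = 1214 − 7·33 = 983.
Y = 983 is below potential 1046; expectations adjust and SRAS shifts right until Y = 1046.
Long run: on the new AD curve, 1046 = 1214 − 7P gives P = 24.

Short run: P = 33, Y = 983. Long run: P = 24.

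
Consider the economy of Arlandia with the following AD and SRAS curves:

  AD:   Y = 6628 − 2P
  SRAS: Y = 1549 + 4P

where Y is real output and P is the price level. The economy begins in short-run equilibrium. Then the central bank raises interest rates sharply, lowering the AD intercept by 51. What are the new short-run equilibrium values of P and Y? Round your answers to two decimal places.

This is a negative demand shock: AD shifts left.
New AD: Y = 6577 − 2P.
Set AD = SRAS: 6577 − 2P = 1549 + 4P, so 5028 = 6P and P = 838.00.
Substituting into AD, Y = 4901.00.

P = 838.00, Y = 4901.00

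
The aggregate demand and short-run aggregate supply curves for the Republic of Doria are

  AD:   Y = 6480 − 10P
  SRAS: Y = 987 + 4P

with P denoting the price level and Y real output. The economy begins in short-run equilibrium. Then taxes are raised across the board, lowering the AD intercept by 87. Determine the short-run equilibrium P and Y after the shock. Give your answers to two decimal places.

P = 386.14, Y = 2531.57

This is a negative demand shock: AD shifts left.
New AD: Y = 6393 − 10P.
Set AD = SRAS: 6393 − 10P = 987 + 4P, so 5406 = 14P and P = 386.14.
Substituting into AD, Y = 2531.57.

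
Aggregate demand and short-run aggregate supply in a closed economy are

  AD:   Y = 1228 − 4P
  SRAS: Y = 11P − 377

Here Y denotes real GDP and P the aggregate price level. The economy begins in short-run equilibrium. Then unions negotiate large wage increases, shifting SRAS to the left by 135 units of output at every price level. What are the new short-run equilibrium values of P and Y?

This is a negative supply shock: SRAS shifts left.
New SRAS: Y = 11P − 512.
Set AD = SRAS: 1228 − 4P = 11P − 512, so 1740 = 15P and P = 116.
Y = 1228 − 4·116 = 764.

P = 116, Y = 764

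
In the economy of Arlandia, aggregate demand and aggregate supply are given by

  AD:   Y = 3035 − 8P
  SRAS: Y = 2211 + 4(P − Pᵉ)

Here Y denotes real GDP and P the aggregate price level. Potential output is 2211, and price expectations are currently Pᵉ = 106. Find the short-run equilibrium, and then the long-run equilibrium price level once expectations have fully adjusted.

Short run: with Pᵉ = 106, SRAS is Y = 1787 + 4P. Setting AD = SRAS gives 1248 = 12P, so P = 104 and Y = 3035 − 8·104 = 2203.
Output 2203 is below potential 2211, so over time expected prices fall and SRAS shifts right until Y returns to 2211.
Long run: Y = 2211 on the AD curve gives 2211 = 3035 − 8P, so P = 103.

Short run: P = 104, Y = 2203. Long run: P = 103.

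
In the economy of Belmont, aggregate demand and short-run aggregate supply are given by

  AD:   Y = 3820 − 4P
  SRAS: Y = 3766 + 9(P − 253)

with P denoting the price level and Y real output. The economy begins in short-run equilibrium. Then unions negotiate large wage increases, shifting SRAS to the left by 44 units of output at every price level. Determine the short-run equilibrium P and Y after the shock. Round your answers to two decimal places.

P = 182.69, Y = 3089.23

This is a negative supply shock: SRAS shifts left.
New SRAS: Y = 1445 + 9P.
Set AD = SRAS: 3820 − 4P = 1445 + 9P, so 2375 = 13P and P = 182.69.
Substituting into AD, Y = 3089.23.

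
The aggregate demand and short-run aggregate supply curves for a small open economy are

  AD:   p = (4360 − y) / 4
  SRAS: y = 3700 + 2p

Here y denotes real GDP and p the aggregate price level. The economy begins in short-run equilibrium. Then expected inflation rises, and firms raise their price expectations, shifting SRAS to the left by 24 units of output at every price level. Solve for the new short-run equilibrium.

This is a negative supply shock: SRAS shifts left.
New SRAS: y = 3676 + 2p.
Set AD = SRAS: 4360 − 4p = 3676 + 2p, so 684 = 6p and p = 114.
y = 4360 − 4·114 = 3904.

p = 114, y = 3904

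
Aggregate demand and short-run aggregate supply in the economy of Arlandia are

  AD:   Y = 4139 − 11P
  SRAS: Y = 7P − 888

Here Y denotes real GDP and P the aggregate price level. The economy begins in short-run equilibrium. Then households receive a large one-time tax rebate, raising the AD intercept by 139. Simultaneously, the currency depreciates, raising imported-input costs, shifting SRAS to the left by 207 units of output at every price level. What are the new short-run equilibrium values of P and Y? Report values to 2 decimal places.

After both shocks: AD is Y = 4278 − 11P and SRAS is Y = 7P − 1095.
Setting them equal: 5373 = 18P, so P = 298.50.
Substituting into AD, Y = 994.50.

P = 298.50, Y = 994.50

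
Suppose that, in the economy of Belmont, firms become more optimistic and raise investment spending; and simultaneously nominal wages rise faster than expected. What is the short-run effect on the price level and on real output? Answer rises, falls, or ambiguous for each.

The first event is a positive demand shock: AD shifts right, which by itself pushes P up and Y up.
The second is an adverse supply shock: SRAS shifts left, which by itself pushes P up and Y down.
Both shocks push P up, so P rises. The two shocks push Y in opposite directions, so the effect on Y is ambiguous.

Price level: rises; output: ambiguous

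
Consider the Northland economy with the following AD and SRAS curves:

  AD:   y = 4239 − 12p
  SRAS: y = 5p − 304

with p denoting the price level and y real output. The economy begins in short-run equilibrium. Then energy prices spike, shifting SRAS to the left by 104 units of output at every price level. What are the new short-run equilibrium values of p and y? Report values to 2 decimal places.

This is a negative supply shock: SRAS shifts left.
New SRAS: y = 5p − 408.
Set AD = SRAS: 4239 − 12p = 5p − 408, so 4647 = 17p and p = 273.35.
Substituting into AD, y = 958.76.

p = 273.35, y = 958.76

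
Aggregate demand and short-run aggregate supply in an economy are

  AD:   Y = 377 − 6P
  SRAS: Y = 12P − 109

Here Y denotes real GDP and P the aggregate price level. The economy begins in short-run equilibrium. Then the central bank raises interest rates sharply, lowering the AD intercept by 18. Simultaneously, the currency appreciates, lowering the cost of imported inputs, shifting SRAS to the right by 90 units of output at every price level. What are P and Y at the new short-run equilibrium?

After both shocks: AD is Y = 359 − 6P and SRAS is Y = 12P − 19.
Setting them equal: 378 = 18P, so P = 21.
Y = 359 − 6·21 = 233.

P = 21, Y = 233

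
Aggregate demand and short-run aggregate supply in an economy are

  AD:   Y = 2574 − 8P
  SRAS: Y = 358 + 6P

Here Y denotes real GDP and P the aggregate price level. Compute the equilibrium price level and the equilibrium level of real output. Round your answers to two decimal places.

Set AD = SRAS: 2574 − 8P = 358 + 6P, so 2216 = 14P and P = 158.29.
Substituting into AD, Y = 2574 − 8P = 1307.71.

P = 158.29, Y = 1307.71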